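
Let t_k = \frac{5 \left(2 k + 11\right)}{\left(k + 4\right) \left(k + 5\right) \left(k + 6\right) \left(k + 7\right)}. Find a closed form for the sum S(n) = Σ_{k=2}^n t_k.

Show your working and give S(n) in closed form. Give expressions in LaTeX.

S(n) = \frac{5 \left(n^{2} + 12 n - 13\right)}{48 \left(n^{2} + 12 n + 35\right)}

t_(k+1)/t_k = (k + 4)*(2*k + 13)/((k + 8)*(2*k + 11)).
Gosper form: A/B · C(k+1)/C(k) with A=k + 4, B=k + 8, C=k + 11/2.
Need (k + 4)·f(k+1) − (k + 7)·f(k) = k + 11/2.
Bound: deg f ≤ 3.
Coefficient equations give f(k) = k*(k + 5)*(k + 10)/48.
Then R = B(k−1)f/C = k*(k + 5)*(k + 7)*(k + 10)/(24*(2*k + 11)), so s_k = R(k)·t_k = 5*k*(k + 10)/(24*(k**2 + 10*k + 24)).
Verify: 5*(2*k + 11)/(k**4 + 22*k**3 + 179*k**2 + 638*k + 840) matches t_k.
Telescope: S(n) = s_(n+1) − s_(2) = 5*(n**2 + 12*n + 11)/(24*(n**2 + 12*n + 35)) − (5/48) = 5*(n**2 + 12*n - 13)/(48*(n**2 + 12*n + 35)).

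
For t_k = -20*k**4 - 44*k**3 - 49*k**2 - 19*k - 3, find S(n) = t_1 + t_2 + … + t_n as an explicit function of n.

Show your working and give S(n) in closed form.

S(n) = n*(-4*n**4 - 21*n**3 - 45*n**2 - 45*n - 20)

The ratio is (20*k**4 + 124*k**3 + 301*k**2 + 329*k + 135)/(20*k**4 + 44*k**3 + 49*k**2 + 19*k + 3).
Factor: A=1; B=1; C=k**4 + 11*k**3/5 + 49*k**2/20 + 19*k/20 + 3/20.
f must satisfy (1)·f(k+1) − (1)·f(k) = k**4 + 11*k**3/5 + 49*k**2/20 + 19*k/20 + 3/20.
Bound: deg f ≤ 5.
Solve for f: f(k) = k*(4*k**4 + k**3 + k**2 - 4*k + 1)/20 (degree 5 ≤ 5).
So s_k = (B(k−1)f/C)·t_k = (k*(4*k**4 + k**3 + k**2 - 4*k + 1)/(20*k**4 + 44*k**3 + 49*k**2 + 19*k + 3))·t_k = k*(-4*k**4 - k**3 - k**2 + 4*k - 1).
Check: Δs_k = -20*k**4 - 44*k**3 - 49*k**2 - 19*k - 3. ✓
Σ_(k=1)^n t_k = s_(n+1) − s_(1) = (-4*n**5 - 21*n**4 - 45*n**3 - 45*n**2 - 20*n - 3) − (-3), i.e. n*(-4*n**4 - 21*n**3 - 45*n**2 - 45*n - 20).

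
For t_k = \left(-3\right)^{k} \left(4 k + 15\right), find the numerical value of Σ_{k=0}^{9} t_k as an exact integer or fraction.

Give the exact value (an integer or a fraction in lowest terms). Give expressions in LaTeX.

t_(k+1)/t_k = 3*(-4*k - 19)/(4*k + 15).
Normal form (A,B,C) = (-3, 1, k + 15/4).
Key eq: (-3)·f(k+1) = (1)·f(k) + (k + 15/4).
Degrees (0,0,1) ⇒ d ≤ 1.
Solving with deg f ≤ 1: f(k) = -(k + 3)/4.
So s_k = (B(k−1)f/C)·t_k = (-(k + 3)/(4*k + 15))·t_k = (-3)**k*(-k - 3).
Verify: (-3)**k*(4*k + 15) matches t_k.
Sum = s_(10) − s_(0); s_(10) = -767637, s_(0) = -3 ⇒ -767634.

Σ = -767634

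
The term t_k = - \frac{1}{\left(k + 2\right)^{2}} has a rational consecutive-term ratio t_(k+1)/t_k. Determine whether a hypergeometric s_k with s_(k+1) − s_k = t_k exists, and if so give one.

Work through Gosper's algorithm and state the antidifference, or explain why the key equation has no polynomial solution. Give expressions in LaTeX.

none (Gosper's algorithm certifies no s_k)

Ratio r(k) = (k + 2)**2/(k + 3)**2.
Take A(k)=k**2 + 4*k + 4, B(k)=k**2 + 6*k + 9, C(k)=1.
Set up (k**2 + 4*k + 4)·f(k+1) − (k**2 + 4*k + 4)·f(k) − (1) = 0.
d = 0 from the (2,2,0) case.
Generic f = c0 gives residual -1; -1 = 0 cannot hold, so t_k is not Gosper-summable.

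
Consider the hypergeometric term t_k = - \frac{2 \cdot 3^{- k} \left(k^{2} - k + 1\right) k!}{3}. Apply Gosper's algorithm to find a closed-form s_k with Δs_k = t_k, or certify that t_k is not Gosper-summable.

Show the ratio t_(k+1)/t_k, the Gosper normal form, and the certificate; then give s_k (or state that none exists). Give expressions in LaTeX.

r(k) = -(k + 1)*(k - (k + 1)**2)/(3*k**2 - 3*k + 3) after simplifying.
Normal form (A,B,C) = (k/3 + 1/3, 1, k**2 - k + 1).
f must satisfy (k/3 + 1/3)·f(k+1) − (1)·f(k) = k**2 - k + 1.
d = 1 from the (1,0,2) case.
Match coefficients ⇒ f(k) = 3*k.
Then R = B(k−1)f/C = 3*k/(k**2 - k + 1), so s_k = R(k)·t_k = -2*k*factorial(k)/3**k.
s_(k+1) − s_k = -2*(k**2 - k + 1)*factorial(k)/(3*3**k) = t_k.

s_k = - 2 \cdot 3^{- k} k k!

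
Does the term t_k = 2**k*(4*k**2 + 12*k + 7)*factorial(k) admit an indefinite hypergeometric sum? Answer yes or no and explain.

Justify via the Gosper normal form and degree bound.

Step 1: r(k) = 2*(4*k**3 + 24*k**2 + 43*k + 23)/(4*k**2 + 12*k + 7).
Factor: A=2*k + 2; B=1; C=k**2 + 3*k + 7/4.
Solve (2*k + 2)·f(k+1) − (1)·f(k) = k**2 + 3*k + 7/4.
From deg A=1, deg B=0, deg C=2: d=1.
Coefficient equations give f(k) = (2*k + 3)/4.
So s_k = (B(k−1)f/C)·t_k = ((2*k + 3)/(4*k**2 + 12*k + 7))·t_k = 2**k*(2*k + 3)*factorial(k).
Verify: 2**k*(4*k**2 + 12*k + 7)*factorial(k) matches t_k.

Yes. s_k = 2**k*(2*k + 3)*factorial(k).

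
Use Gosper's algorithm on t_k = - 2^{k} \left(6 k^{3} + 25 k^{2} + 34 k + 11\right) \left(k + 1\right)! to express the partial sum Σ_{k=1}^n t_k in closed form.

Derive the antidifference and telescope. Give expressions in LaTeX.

S(n) = - 6 \cdot 2^{n} n^{4} n! - 34 \cdot 2^{n} n^{3} n! - 64 \cdot 2^{n} n^{2} n! - 44 \cdot 2^{n} n n! - 8 \cdot 2^{n} n! + 8

r(k) = 2*(6*k**4 + 55*k**3 + 188*k**2 + 280*k + 152)/(6*k**3 + 25*k**2 + 34*k + 11) after simplifying.
A = 2*k + 4, B = 1, C = k**3 + 25*k**2/6 + 17*k/3 + 11/6.
Set up (2*k + 4)·f(k+1) − (1)·f(k) − (k**3 + 25*k**2/6 + 17*k/3 + 11/6) = 0.
Degrees (1,0,3) ⇒ d ≤ 2.
Solve for f: f(k) = (3*k**2 + 2*k - 3)/6 (degree 2 ≤ 2).
Certificate R = B(k−1)f/C = (3*k**2 + 2*k - 3)/(6*k**3 + 25*k**2 + 34*k + 11) gives s_k = -2**k*(3*k**2 + 2*k - 3)*factorial(k + 1).
Check: Δs_k = -2**k*(6*k**3 + 25*k**2 + 34*k + 11)*factorial(k + 1). ✓
Telescope: S(n) = s_(n+1) − s_(1) = -2**(n + 1)*(3*n**2 + 8*n + 2)*factorial(n + 2) − (-8) = -6*2**n*n**4*factorial(n) - 34*2**n*n**3*factorial(n) - 64*2**n*n**2*factorial(n) - 44*2**n*n*factorial(n) - 8*2**n*factorial(n) + 8.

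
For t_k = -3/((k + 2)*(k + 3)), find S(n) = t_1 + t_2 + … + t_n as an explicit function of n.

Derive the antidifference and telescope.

S(n) = -n/(n + 3)

Step 1: r(k) = (k + 2)/(k + 4).
A = k + 2, B = k + 4, C = 1.
Set up (k + 2)·f(k+1) − (k + 3)·f(k) − (1) = 0.
From deg A=1, deg B=1, deg C=0: d=1.
Solving with deg f ≤ 1: f(k) = k/2.
So s_k = (B(k−1)f/C)·t_k = (k*(k + 3)/2)·t_k = -3*k/(2*k + 4).
Check: Δs_k = -3/(k**2 + 5*k + 6). ✓
Evaluate: s_(n+1) = 3*(-n - 1)/(2*(n + 3)); subtract s_(1) = -1/2 ⇒ S(n) = -n/(n + 3).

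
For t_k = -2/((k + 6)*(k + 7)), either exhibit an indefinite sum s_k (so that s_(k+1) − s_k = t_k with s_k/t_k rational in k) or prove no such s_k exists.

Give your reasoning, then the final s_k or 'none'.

s_k = -k/(3*k + 18)

The ratio is (k + 6)/(k + 8).
Take A(k)=k + 6, B(k)=k + 8, C(k)=1.
Set up (k + 6)·f(k+1) − (k + 7)·f(k) − (1) = 0.
Bound: deg f ≤ 1.
Solve for f: f(k) = k/6 (degree 1 ≤ 1).
So s_k = (B(k−1)f/C)·t_k = (k*(k + 7)/6)·t_k = -k/(3*k + 18).
Δs = -2/(k**2 + 13*k + 42), as required.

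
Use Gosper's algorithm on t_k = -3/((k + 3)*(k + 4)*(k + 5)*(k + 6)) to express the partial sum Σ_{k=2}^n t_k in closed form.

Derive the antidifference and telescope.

S(n) = (-n**3 - 15*n**2 - 74*n + 90)/(210*(n**3 + 15*n**2 + 74*n + 120))

Ratio r(k) = (k + 3)/(k + 7).
Normal form (A,B,C) = (k + 3, k + 7, 1).
Key eq: (k + 3)·f(k+1) = (k + 6)·f(k) + (1).
From deg A=1, deg B=1, deg C=0: d=3.
A polynomial solution: f(k) = k*(k**2 + 12*k + 47)/180.
Certificate R = B(k−1)f/C = k*(k + 6)*(k**2 + 12*k + 47)/180 gives s_k = k*(-k**2 - 12*k - 47)/(60*(k + 3)*(k + 4)*(k + 5)).
s_(k+1) − s_k = -3/(k**4 + 18*k**3 + 119*k**2 + 342*k + 360) = t_k.
Σ_(k=2)^n t_k = s_(n+1) − s_(2) = ((-n**3 - 15*n**2 - 74*n - 60)/(60*(n**3 + 15*n**2 + 74*n + 120))) − (-1/84), i.e. (-n**3 - 15*n**2 - 74*n + 90)/(210*(n**3 + 15*n**2 + 74*n + 120)).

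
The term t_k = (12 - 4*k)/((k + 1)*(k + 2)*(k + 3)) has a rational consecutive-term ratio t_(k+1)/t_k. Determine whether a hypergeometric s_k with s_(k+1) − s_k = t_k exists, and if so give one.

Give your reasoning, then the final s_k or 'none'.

Compute t_(k+1)/t_k: get (k - 2)*(k + 1)/((k - 3)*(k + 4)).
A = k + 1, B = k + 4, C = k - 3.
f must satisfy (k + 1)·f(k+1) − (k + 3)·f(k) = k - 3.
Degrees (1,1,1) ⇒ d ≤ 2.
Match coefficients ⇒ f(k) = -k*(k + 5)/2.
Then R = B(k−1)f/C = -k*(k + 3)*(k + 5)/(2*(k - 3)), so s_k = R(k)·t_k = 2*k*(k + 5)/((k + 1)*(k + 2)).
Verify: 4*(3 - k)/(k**3 + 6*k**2 + 11*k + 6) matches t_k.

s_k = 2*k*(k + 5)/((k + 1)*(k + 2))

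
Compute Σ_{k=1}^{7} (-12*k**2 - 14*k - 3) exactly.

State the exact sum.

Σ = -2093

Step 1: r(k) = (12*k**2 + 38*k + 29)/(12*k**2 + 14*k + 3).
Normal form (A,B,C) = (1, 1, k**2 + 7*k/6 + 1/4).
Set up (1)·f(k+1) − (1)·f(k) − (k**2 + 7*k/6 + 1/4) = 0.
Bound: deg f ≤ 3.
Coefficient equations give f(k) = k*(4*k**2 + k - 2)/12.
Certificate R = B(k−1)f/C = k*(4*k**2 + k - 2)/(12*k**2 + 14*k + 3) gives s_k = k*(-4*k**2 - k + 2).
Verify: -12*k**2 - 14*k - 3 matches t_k.
Sum = s_(8) − s_(1); s_(8) = -2096, s_(1) = -3 ⇒ -2093.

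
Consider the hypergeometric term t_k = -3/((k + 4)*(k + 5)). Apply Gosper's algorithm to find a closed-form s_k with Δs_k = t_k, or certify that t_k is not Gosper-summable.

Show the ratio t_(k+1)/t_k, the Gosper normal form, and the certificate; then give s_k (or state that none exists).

s_k = -3*k/(4*k + 16)

Compute t_(k+1)/t_k: get (k + 4)/(k + 6).
Take A(k)=k + 4, B(k)=k + 6, C(k)=1.
Solve (k + 4)·f(k+1) − (k + 5)·f(k) = 1.
deg f ≤ 1 (via 1,1,0).
Solve for f: f(k) = k/4 (degree 1 ≤ 1).
Then R = B(k−1)f/C = k*(k + 5)/4, so s_k = R(k)·t_k = -3*k/(4*k + 16).
Verify: -3/(k**2 + 9*k + 20) matches t_k.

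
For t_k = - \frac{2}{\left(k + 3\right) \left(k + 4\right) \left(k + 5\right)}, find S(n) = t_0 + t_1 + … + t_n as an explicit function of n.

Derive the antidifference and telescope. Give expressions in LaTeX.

S(n) = \frac{- n^{2} - 9 n - 8}{12 \left(n^{2} + 9 n + 20\right)}

Compute t_(k+1)/t_k: get (k + 3)/(k + 6).
A = k + 3, B = k + 6, C = 1.
Solve (k + 3)·f(k+1) − (k + 5)·f(k) = 1.
deg f ≤ 2 (via 1,1,0).
Solve for f: f(k) = k*(k + 7)/24 (degree 2 ≤ 2).
Then R = B(k−1)f/C = k*(k + 5)*(k + 7)/24, so s_k = R(k)·t_k = k*(-k - 7)/(12*(k + 3)*(k + 4)).
Check: Δs_k = -2/(k**3 + 12*k**2 + 47*k + 60). ✓
Evaluate: s_(n+1) = (-n**2 - 9*n - 8)/(12*(n**2 + 9*n + 20)); subtract s_(0) = 0 ⇒ S(n) = (-n**2 - 9*n - 8)/(12*(n**2 + 9*n + 20)).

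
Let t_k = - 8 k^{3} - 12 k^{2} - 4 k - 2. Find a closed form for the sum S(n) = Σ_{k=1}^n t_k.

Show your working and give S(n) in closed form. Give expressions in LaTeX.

S(n) = 2 n \left(- n^{3} - 4 n^{2} - 5 n - 3\right)

r(k) = (4*k**3 + 18*k**2 + 26*k + 13)/(4*k**3 + 6*k**2 + 2*k + 1) after simplifying.
A = 1, B = 1, C = k**3 + 3*k**2/2 + k/2 + 1/4.
Set up (1)·f(k+1) − (1)·f(k) − (k**3 + 3*k**2/2 + k/2 + 1/4) = 0.
From deg A=0, deg B=0, deg C=3: d=4.
A polynomial solution: f(k) = k*(k**3 - k + 1)/4.
Then R = B(k−1)f/C = k*(k**3 - k + 1)/(4*k**3 + 6*k**2 + 2*k + 1), so s_k = R(k)·t_k = 2*k*(-k**3 + k - 1).
Δs = -8*k**3 - 12*k**2 - 4*k - 2, as required.
Evaluate: s_(n+1) = -2*n**4 - 8*n**3 - 10*n**2 - 6*n - 2; subtract s_(1) = -2 ⇒ S(n) = 2*n*(-n**3 - 4*n**2 - 5*n - 3).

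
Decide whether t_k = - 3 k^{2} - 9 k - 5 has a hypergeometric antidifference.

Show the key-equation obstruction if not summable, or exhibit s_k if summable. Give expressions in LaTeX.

Step 1: r(k) = (3*k**2 + 15*k + 17)/(3*k**2 + 9*k + 5).
A = 1, B = 1, C = k**2 + 3*k + 5/3.
f must satisfy (1)·f(k+1) − (1)·f(k) = k**2 + 3*k + 5/3.
Bound: deg f ≤ 3.
A polynomial solution: f(k) = k*(k**2 + 3*k + 1)/3.
Get s_k = R·t_k = k*(-k**2 - 3*k - 1) with R(k) = B(k−1)f(k)/C(k) = k*(k**2 + 3*k + 1)/(3*k**2 + 9*k + 5).
Verify: -3*k**2 - 9*k - 5 matches t_k.

Yes. s_k = k \left(- k^{2} - 3 k - 1\right).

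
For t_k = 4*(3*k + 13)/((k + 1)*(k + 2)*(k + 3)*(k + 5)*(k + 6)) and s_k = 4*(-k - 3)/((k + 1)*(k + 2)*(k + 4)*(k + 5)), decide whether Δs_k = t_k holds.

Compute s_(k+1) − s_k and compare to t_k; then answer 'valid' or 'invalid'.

s_(k+1) = 4*(-k - 4)/((k + 2)*(k + 3)*(k + 5)*(k + 6))
s_(k+1) − s_k = 4*(3*k**2 + 21*k + 38)/(k**6 + 21*k**5 + 175*k**4 + 735*k**3 + 1624*k**2 + 1764*k + 720)
(s_(k+1) − s_k) − t_k = 8*(-2*k - 7)/(k**6 + 21*k**5 + 175*k**4 + 735*k**3 + 1624*k**2 + 1764*k + 720)

Invalid: residual 8*(-2*k - 7)/(k**6 + 21*k**5 + 175*k**4 + 735*k**3 + 1624*k**2 + 1764*k + 720) ≠ 0.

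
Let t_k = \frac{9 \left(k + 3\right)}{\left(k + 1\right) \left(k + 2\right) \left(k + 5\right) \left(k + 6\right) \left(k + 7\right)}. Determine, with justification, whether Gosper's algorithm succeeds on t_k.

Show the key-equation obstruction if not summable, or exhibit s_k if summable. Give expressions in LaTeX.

Yes. s_k = \frac{k \left(k^{2} + 12 k + 41\right)}{10 \left(k^{3} + 12 k^{2} + 41 k + 30\right)}.

Step 1: r(k) = (k + 1)*(k + 4)*(k + 5)/((k + 3)**2*(k + 8)).
Take A(k)=k + 1, B(k)=k + 8, C(k)=k**3 + 10*k**2 + 33*k + 36.
Set up (k + 1)·f(k+1) − (k + 7)·f(k) − (k**3 + 10*k**2 + 33*k + 36) = 0.
Bound: deg f ≤ 6.
Solve for f: f(k) = k*(k + 2)*(k + 3)*(k + 4)*(k**2 + 12*k + 41)/90 (degree 6 ≤ 6).
Certificate R = B(k−1)f/C = k*(k + 2)*(k + 7)*(k**2 + 12*k + 41)/(90*(k + 3)) gives s_k = k*(k**2 + 12*k + 41)/(10*(k**3 + 12*k**2 + 41*k + 30)).
Δs = 9*(k + 3)/(k**5 + 21*k**4 + 163*k**3 + 567*k**2 + 844*k + 420), as required.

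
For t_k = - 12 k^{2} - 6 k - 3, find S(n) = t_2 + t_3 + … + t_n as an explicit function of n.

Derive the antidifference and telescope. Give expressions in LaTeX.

S(n) = - 4 n^{3} - 9 n^{2} - 8 n + 21

Ratio r(k) = (4*k**2 + 10*k + 7)/(4*k**2 + 2*k + 1).
Gosper form: A/B · C(k+1)/C(k) with A=1, B=1, C=k**2 + k/2 + 1/4.
Solve (1)·f(k+1) − (1)·f(k) = k**2 + k/2 + 1/4.
From deg A=0, deg B=0, deg C=2: d=3.
A polynomial solution: f(k) = k*(4*k**2 - 3*k + 2)/12.
Get s_k = R·t_k = k*(-4*k**2 + 3*k - 2) with R(k) = B(k−1)f(k)/C(k) = k*(4*k**2 - 3*k + 2)/(3*(4*k**2 + 2*k + 1)).
Check: Δs_k = -12*k**2 - 6*k - 3. ✓
Evaluate: s_(n+1) = -4*n**3 - 9*n**2 - 8*n - 3; subtract s_(2) = -24 ⇒ S(n) = -4*n**3 - 9*n**2 - 8*n + 21.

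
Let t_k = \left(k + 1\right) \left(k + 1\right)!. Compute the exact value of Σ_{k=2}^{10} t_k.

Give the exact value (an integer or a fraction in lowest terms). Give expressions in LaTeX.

Σ = 479001594

Ratio r(k) = (k + 2)**2/(k + 1).
Take A(k)=k + 2, B(k)=1, C(k)=k + 1.
f must satisfy (k + 2)·f(k+1) − (1)·f(k) = k + 1.
deg f ≤ 0 (via 1,0,1).
Solving with deg f ≤ 0: f(k) = 1.
Then R = B(k−1)f/C = 1/(k + 1), so s_k = R(k)·t_k = factorial(k + 1).
Verify: (k + 1)*factorial(k + 1) matches t_k.
Σ_(k=2)^(10) t_k = s_(11) − s_(2) = 479001600 − (6) = 479001594.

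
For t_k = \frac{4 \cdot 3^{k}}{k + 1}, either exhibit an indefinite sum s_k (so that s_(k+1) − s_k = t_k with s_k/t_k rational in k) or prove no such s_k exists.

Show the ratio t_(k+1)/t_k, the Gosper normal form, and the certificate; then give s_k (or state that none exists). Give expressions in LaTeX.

none — t_k is not Gosper-summable

r(k) = 3*(k + 1)/(k + 2) after simplifying.
Normal form (A,B,C) = (3*k + 3, k + 2, 1).
f must satisfy (3*k + 3)·f(k+1) − (k + 1)·f(k) = 1.
From deg A=1, deg B=1, deg C=0: d=-1.
deg f ≤ -1 is impossible — no certificate.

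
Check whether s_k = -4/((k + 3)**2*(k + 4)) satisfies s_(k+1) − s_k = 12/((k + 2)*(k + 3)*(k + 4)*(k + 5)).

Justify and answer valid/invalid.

s_(k+1) = -4/((k + 4)**2*(k + 5))
s_(k+1) − s_k = 4*(3*k + 11)/(k**5 + 19*k**4 + 143*k**3 + 533*k**2 + 984*k + 720)
(s_(k+1) − s_k) − t_k = 8*(-2*k - 7)/(k**6 + 21*k**5 + 181*k**4 + 819*k**3 + 2050*k**2 + 2688*k + 1440)

Invalid: residual 8*(-2*k - 7)/(k**6 + 21*k**5 + 181*k**4 + 819*k**3 + 2050*k**2 + 2688*k + 1440) ≠ 0.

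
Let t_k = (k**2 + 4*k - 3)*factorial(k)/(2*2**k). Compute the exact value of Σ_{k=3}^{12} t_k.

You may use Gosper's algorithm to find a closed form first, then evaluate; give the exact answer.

Σ = 103378233/8

Ratio r(k) = (k + 1)*(4*k + (k + 1)**2 + 1)/(2*(k**2 + 4*k - 3)).
So A=k/2 + 1/2 and B=1, with C=k**2 + 4*k - 3.
Need (k/2 + 1/2)·f(k+1) − (1)·f(k) = k**2 + 4*k - 3.
From deg A=1, deg B=0, deg C=2: d=1.
Match coefficients ⇒ f(k) = 2*(k + 4).
Certificate R = B(k−1)f/C = 2*(k + 4)/(k**2 + 4*k - 3) gives s_k = (k + 4)*factorial(k)/2**k.
s_(k+1) − s_k = (k**2 + 4*k - 3)*factorial(k)/(2*2**k) = t_k.
Sum = s_(13) − s_(3); s_(13) = 103378275/8, s_(3) = 21/4 ⇒ 103378233/8.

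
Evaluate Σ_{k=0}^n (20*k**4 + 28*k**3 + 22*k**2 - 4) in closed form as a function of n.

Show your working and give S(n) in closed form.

S(n) = 4*n**5 + 17*n**4 + 28*n**3 + 18*n**2 - n - 4

r(k) = (10*k**4 + 54*k**3 + 113*k**2 + 104*k + 33)/(10*k**4 + 14*k**3 + 11*k**2 - 2) after simplifying.
So A=1 and B=1, with C=k**4 + 7*k**3/5 + 11*k**2/10 - 1/5.
Solve (1)·f(k+1) − (1)·f(k) = k**4 + 7*k**3/5 + 11*k**2/10 - 1/5.
d = 5 from the (0,0,4) case.
A polynomial solution: f(k) = k*(4*k**4 - 3*k**3 - 4*k - 1)/20.
Certificate R = B(k−1)f/C = k*(4*k**4 - 3*k**3 - 4*k - 1)/(2*(10*k**4 + 14*k**3 + 11*k**2 - 2)) gives s_k = k*(4*k**4 - 3*k**3 - 4*k - 1).
Verify: 20*k**4 + 28*k**3 + 22*k**2 - 4 matches t_k.
Telescope: S(n) = s_(n+1) − s_(0) = 4*n**5 + 17*n**4 + 28*n**3 + 18*n**2 - n - 4 − (0) = 4*n**5 + 17*n**4 + 28*n**3 + 18*n**2 - n - 4.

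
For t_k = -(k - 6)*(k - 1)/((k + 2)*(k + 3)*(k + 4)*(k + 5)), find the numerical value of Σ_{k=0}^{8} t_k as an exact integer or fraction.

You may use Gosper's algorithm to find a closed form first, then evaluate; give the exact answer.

Step 1: r(k) = k*(k - 5)*(k + 2)/((k - 6)*(k - 1)*(k + 6)).
Gosper form: A/B · C(k+1)/C(k) with A=k + 2, B=k + 6, C=k**2 - 7*k + 6.
Set up (k + 2)·f(k+1) − (k + 5)·f(k) − (k**2 - 7*k + 6) = 0.
Bound: deg f ≤ 3.
Match coefficients ⇒ f(k) = k*(k**2 - 3*k + 38)/12.
R(k) = B(k−1)·f(k)/C(k) = k*(k + 5)*(k**2 - 3*k + 38)/(12*(k - 6)*(k - 1)); s_k = R·t_k = k*(-k**2 + 3*k - 38)/(12*(k**3 + 9*k**2 + 26*k + 24)).
s_(k+1) − s_k = (-k**2 + 7*k - 6)/(k**4 + 14*k**3 + 71*k**2 + 154*k + 120) = t_k.
Σ_(k=0)^(8) t_k = s_(9) − s_(0) = -23/572 − (0) = -23/572.

Σ = -23/572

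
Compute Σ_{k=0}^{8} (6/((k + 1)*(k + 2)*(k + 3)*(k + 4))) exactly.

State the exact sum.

Σ = 73/220

r(k) = (k + 1)/(k + 5) after simplifying.
Normal form (A,B,C) = (k + 1, k + 5, 1).
Key eq: (k + 1)·f(k+1) = (k + 4)·f(k) + (1).
Degrees (1,1,0) ⇒ d ≤ 3.
Coefficient equations give f(k) = k*(k**2 + 6*k + 11)/18.
So s_k = (B(k−1)f/C)·t_k = (k*(k + 4)*(k**2 + 6*k + 11)/18)·t_k = k*(k**2 + 6*k + 11)/(3*(k + 1)*(k + 2)*(k + 3)).
s_(k+1) − s_k = 6/(k**4 + 10*k**3 + 35*k**2 + 50*k + 24) = t_k.
Sum = s_(9) − s_(0); s_(9) = 73/220, s_(0) = 0 ⇒ 73/220.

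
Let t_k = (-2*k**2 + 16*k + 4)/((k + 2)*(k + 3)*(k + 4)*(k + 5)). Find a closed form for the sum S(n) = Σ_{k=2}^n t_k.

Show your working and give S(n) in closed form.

Compute t_(k+1)/t_k: get (k + 2)*(8*k - (k + 1)**2 + 10)/((k + 6)*(-k**2 + 8*k + 2)).
So A=k + 2 and B=k + 6, with C=k**2 - 8*k - 2.
Key eq: (k + 2)·f(k+1) = (k + 5)·f(k) + (k**2 - 8*k - 2).
Degrees (1,1,2) ⇒ d ≤ 3.
Coefficient equations give f(k) = -k*(k**2 + 33*k - 10)/24.
So s_k = (B(k−1)f/C)·t_k = (-k*(k + 5)*(k**2 + 33*k - 10)/(24*(k**2 - 8*k - 2)))·t_k = k*(k**2 + 33*k - 10)/(12*(k + 2)*(k + 3)*(k + 4)).
Check: Δs_k = 2*(-k**2 + 8*k + 2)/(k**4 + 14*k**3 + 71*k**2 + 154*k + 120). ✓
Σ_(k=2)^n t_k = s_(n+1) − s_(2) = ((n**3 + 36*n**2 + 59*n + 24)/(12*(n**3 + 12*n**2 + 47*n + 60))) − (1/12), i.e. (2*n**2 + n - 3)/(n**3 + 12*n**2 + 47*n + 60).

S(n) = (2*n**2 + n - 3)/(n**3 + 12*n**2 + 47*n + 60)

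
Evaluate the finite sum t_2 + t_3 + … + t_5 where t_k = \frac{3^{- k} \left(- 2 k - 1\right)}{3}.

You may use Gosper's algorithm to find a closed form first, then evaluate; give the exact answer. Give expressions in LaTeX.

Σ = -236/729

Ratio r(k) = (2*k + 3)/(3*(2*k + 1)).
A = 1/3, B = 1, C = k + 1/2.
Need (1/3)·f(k+1) − (1)·f(k) = k + 1/2.
Degrees (0,0,1) ⇒ d ≤ 1.
A polynomial solution: f(k) = -3*(k + 1)/2.
Certificate R = B(k−1)f/C = -3*(k + 1)/(2*k + 1) gives s_k = (k + 1)/3**k.
Δs = (-2*k - 1)/(3*3**k), as required.
Sum = s_(6) − s_(2); s_(6) = 7/729, s_(2) = 1/3 ⇒ -236/729.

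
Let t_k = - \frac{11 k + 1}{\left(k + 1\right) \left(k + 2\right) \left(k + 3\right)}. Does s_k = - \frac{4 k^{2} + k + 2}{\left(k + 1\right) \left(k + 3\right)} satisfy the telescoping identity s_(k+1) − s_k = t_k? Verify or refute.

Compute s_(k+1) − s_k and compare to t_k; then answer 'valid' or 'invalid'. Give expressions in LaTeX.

Invalid: residual \frac{- 4 k^{2} + 10 k - 1}{k^{4} + 10 k^{3} + 35 k^{2} + 50 k + 24} ≠ 0.

s_(k+1) = (-k - 4*(k + 1)**2 - 3)/((k + 2)*(k + 4))
s_(k+1) − s_k = 5*(-3*k**2 - 7*k - 1)/(k**4 + 10*k**3 + 35*k**2 + 50*k + 24)
(s_(k+1) − s_k) − t_k = (-4*k**2 + 10*k - 1)/(k**4 + 10*k**3 + 35*k**2 + 50*k + 24)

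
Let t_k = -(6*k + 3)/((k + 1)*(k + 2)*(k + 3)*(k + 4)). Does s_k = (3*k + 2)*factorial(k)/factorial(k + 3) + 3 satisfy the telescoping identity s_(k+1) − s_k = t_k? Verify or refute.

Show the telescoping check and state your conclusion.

valid (s_(k+1) − s_k reduces to t_k)

s_(k+1) = (3*k**3 + 27*k**2 + 81*k + 77)/((k + 2)*(k + 3)*(k + 4))
s_(k+1) − s_k = -(6*k + 3)/((k + 1)*(k + 2)*(k + 3)*(k + 4))
(s_(k+1) − s_k) − t_k = 0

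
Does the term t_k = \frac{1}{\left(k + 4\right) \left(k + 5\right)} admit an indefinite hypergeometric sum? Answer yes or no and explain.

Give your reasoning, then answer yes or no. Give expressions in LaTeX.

t_(k+1)/t_k = (k + 4)/(k + 6).
Gosper form: A/B · C(k+1)/C(k) with A=k + 4, B=k + 6, C=1.
Solve (k + 4)·f(k+1) − (k + 5)·f(k) = 1.
deg f ≤ 1 (via 1,1,0).
Solving with deg f ≤ 1: f(k) = k/4.
So s_k = (B(k−1)f/C)·t_k = (k*(k + 5)/4)·t_k = k/(4*(k + 4)).
s_(k+1) − s_k = 1/(k**2 + 9*k + 20) = t_k.

Yes. s_k = \frac{k}{4 \left(k + 4\right)}.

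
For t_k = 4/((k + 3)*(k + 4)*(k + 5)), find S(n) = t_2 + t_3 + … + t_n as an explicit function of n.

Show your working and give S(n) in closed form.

r(k) = (k + 3)/(k + 6) after simplifying.
Factor: A=k + 3; B=k + 6; C=1.
Solve (k + 3)·f(k+1) − (k + 5)·f(k) = 1.
From deg A=1, deg B=1, deg C=0: d=2.
Coefficient equations give f(k) = k*(k + 7)/24.
Get s_k = R·t_k = k*(k + 7)/(6*(k + 3)*(k + 4)) with R(k) = B(k−1)f(k)/C(k) = k*(k + 5)*(k + 7)/24.
Δs = 4/(k**3 + 12*k**2 + 47*k + 60), as required.
Evaluate: s_(n+1) = (n**2 + 9*n + 8)/(6*(n**2 + 9*n + 20)); subtract s_(2) = 1/10 ⇒ S(n) = (n**2 + 9*n - 10)/(15*(n**2 + 9*n + 20)).

S(n) = (n**2 + 9*n - 10)/(15*(n**2 + 9*n + 20))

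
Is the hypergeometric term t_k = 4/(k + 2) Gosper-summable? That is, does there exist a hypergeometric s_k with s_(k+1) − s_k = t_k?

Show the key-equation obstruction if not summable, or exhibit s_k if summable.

No — key equation has no polynomial f.

r(k) = (k + 2)/(k + 3) after simplifying.
Factor: A=k + 2; B=k + 3; C=1.
f must satisfy (k + 2)·f(k+1) − (k + 2)·f(k) = 1.
Degrees (1,1,0) ⇒ d ≤ 0.
Put f(k) = c0: A·f(k+1) − B(k−1)·f(k) − C = -1; need -1 = 0 — inconsistent ⇒ no f, not summable.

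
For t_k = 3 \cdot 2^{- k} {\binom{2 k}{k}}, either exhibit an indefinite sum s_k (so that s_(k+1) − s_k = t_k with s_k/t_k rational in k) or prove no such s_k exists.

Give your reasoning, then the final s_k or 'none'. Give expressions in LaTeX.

Compute t_(k+1)/t_k: get (2*k + 1)/(k + 1).
Factor: A=2*k + 1; B=k + 1; C=1.
Solve (2*k + 1)·f(k+1) − (k)·f(k) = 1.
From deg A=1, deg B=1, deg C=0: d=-1.
deg f ≤ -1 is impossible — no certificate.

not Gosper-summable; s_k does not exist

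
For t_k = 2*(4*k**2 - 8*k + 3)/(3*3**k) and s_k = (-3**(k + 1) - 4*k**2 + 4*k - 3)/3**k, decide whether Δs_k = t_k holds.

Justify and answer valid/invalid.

Valid: the claim telescopes to t_k.

s_(k+1) = (-9*3**k + 4*k - 4*(k + 1)**2 + 1)/(3*3**k)
s_(k+1) − s_k = 2*(4*k**2 - 8*k + 3)/(3*3**k)
(s_(k+1) − s_k) − t_k = 0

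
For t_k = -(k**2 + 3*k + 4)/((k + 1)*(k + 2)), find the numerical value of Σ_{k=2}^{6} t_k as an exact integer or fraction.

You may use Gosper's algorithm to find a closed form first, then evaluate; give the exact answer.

Compute t_(k+1)/t_k: get (k + 1)*(3*k + (k + 1)**2 + 7)/((k + 3)*(k**2 + 3*k + 4)).
So A=k + 1 and B=k + 3, with C=k**2 + 3*k + 4.
f must satisfy (k + 1)·f(k+1) − (k + 2)·f(k) = k**2 + 3*k + 4.
Degrees (1,1,2) ⇒ d ≤ 2.
Match coefficients ⇒ f(k) = k*(k + 3).
R(k) = B(k−1)·f(k)/C(k) = k*(k + 2)*(k + 3)/(k**2 + 3*k + 4); s_k = R·t_k = k*(-k - 3)/(k + 1).
Check: Δs_k = (-k**2 - 3*k - 4)/(k**2 + 3*k + 2). ✓
Evaluate s at k=7 and k=2: -35/4 and -10/3; difference -65/12.

Σ = -65/12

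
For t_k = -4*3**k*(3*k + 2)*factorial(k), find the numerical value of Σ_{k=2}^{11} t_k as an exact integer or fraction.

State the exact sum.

The ratio is 3*(k + 1)*(3*k + 5)/(3*k + 2).
Factor: A=3*k + 3; B=1; C=k + 2/3.
Need (3*k + 3)·f(k+1) − (1)·f(k) = k + 2/3.
From deg A=1, deg B=0, deg C=1: d=0.
Match coefficients ⇒ f(k) = 1/3.
So s_k = (B(k−1)f/C)·t_k = (1/(3*k + 2))·t_k = -4*3**k*factorial(k).
Verify: -4*3**k*(3*k + 2)*factorial(k) matches t_k.
Telescoping: Σ = s_(12) − s_(2) = -1018244357222400 − (-72) = -1018244357222328.

Σ = -1018244357222328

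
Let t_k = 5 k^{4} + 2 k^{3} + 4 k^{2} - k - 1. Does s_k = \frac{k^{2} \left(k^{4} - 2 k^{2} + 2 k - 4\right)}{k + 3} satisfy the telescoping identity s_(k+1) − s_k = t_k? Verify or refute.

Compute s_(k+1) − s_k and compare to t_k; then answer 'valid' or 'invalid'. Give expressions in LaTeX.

s_(k+1) = (k + 1)**2*(2*k + (k + 1)**4 - 2*(k + 1)**2 - 2)/(k + 4)
s_(k+1) − s_k = (5*k**6 + 33*k**5 + 59*k**4 + 43*k**3 + 27*k**2 - 15*k - 9)/(k**2 + 7*k + 12)
(s_(k+1) − s_k) − t_k = (-4*k**5 - 19*k**4 - 8*k**3 - 13*k**2 + 4*k + 3)/(k**2 + 7*k + 12)

Invalid: residual \frac{- 4 k^{5} - 19 k^{4} - 8 k^{3} - 13 k^{2} + 4 k + 3}{k^{2} + 7 k + 12} ≠ 0.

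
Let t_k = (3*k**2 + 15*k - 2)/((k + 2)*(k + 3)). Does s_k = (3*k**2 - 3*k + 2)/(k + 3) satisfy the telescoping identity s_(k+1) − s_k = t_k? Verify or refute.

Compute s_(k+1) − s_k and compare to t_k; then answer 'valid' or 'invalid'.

Invalid: residual 2*(2 - 9*k)/(k**3 + 9*k**2 + 26*k + 24) ≠ 0.

s_(k+1) = (3*k**2 + 3*k + 2)/(k + 4)
s_(k+1) − s_k = (3*k**2 + 21*k - 2)/(k**2 + 7*k + 12)
(s_(k+1) − s_k) − t_k = 2*(2 - 9*k)/(k**3 + 9*k**2 + 26*k + 24)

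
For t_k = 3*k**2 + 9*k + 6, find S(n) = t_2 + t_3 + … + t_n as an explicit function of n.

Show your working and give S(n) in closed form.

S(n) = n**3 + 6*n**2 + 11*n - 18

Step 1: r(k) = (k + 3)/(k + 1).
Take A(k)=1, B(k)=1, C(k)=k**2 + 3*k + 2.
Solve (1)·f(k+1) − (1)·f(k) = k**2 + 3*k + 2.
d = 3 from the (0,0,2) case.
Solve for f: f(k) = k*(k + 1)*(k + 2)/3 (degree 3 ≤ 3).
So s_k = (B(k−1)f/C)·t_k = (k/3)·t_k = k*(k**2 + 3*k + 2).
Verify: 3*k**2 + 9*k + 6 matches t_k.
s_(n+1) = n**3 + 6*n**2 + 11*n + 6 and s_(2) = 24, so S(n) = n**3 + 6*n**2 + 11*n - 18.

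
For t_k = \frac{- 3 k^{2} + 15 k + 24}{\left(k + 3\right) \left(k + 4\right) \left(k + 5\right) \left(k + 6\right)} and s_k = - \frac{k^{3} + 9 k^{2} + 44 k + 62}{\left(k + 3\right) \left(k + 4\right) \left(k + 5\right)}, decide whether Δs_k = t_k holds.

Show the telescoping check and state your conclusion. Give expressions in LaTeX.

s_(k+1) = (-44*k - (k + 1)**3 - 9*(k + 1)**2 - 106)/((k + 4)*(k + 5)*(k + 6))
s_(k+1) − s_k = 3*(-k**2 + 5*k + 8)/(k**4 + 18*k**3 + 119*k**2 + 342*k + 360)
(s_(k+1) − s_k) − t_k = 0

Valid: the claim telescopes to t_k.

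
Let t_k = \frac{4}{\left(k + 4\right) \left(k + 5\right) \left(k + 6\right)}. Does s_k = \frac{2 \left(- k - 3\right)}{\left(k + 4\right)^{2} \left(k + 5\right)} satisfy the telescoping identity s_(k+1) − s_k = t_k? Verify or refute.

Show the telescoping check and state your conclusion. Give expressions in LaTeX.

s_(k+1) = 2*(-k - 4)/((k + 5)**2*(k + 6))
s_(k+1) − s_k = 2*(2*k**2 + 15*k + 26)/(k**5 + 24*k**4 + 229*k**3 + 1086*k**2 + 2560*k + 2400)
(s_(k+1) − s_k) − t_k = 2*(-3*k - 14)/(k**5 + 24*k**4 + 229*k**3 + 1086*k**2 + 2560*k + 2400)

Invalid: residual \frac{2 \left(- 3 k - 14\right)}{k^{5} + 24 k^{4} + 229 k^{3} + 1086 k^{2} + 2560 k + 2400} ≠ 0.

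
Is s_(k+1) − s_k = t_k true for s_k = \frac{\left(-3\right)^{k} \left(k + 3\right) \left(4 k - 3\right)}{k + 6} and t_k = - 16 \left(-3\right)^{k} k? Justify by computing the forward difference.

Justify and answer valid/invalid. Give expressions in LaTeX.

s_(k+1) = (-3)**(k + 1)*(k + 4)*(4*k + 1)/(k + 7)
s_(k+1) − s_k = (-3)**k*(-16*k**3 - 160*k**2 - 372*k - 9)/(k**2 + 13*k + 42)
(s_(k+1) − s_k) − t_k = (-3)**(k + 1)*(-16*k**2 - 100*k + 3)/(k**2 + 13*k + 42)

Invalid: residual \frac{\left(-3\right)^{k + 1} \left(- 16 k^{2} - 100 k + 3\right)}{k^{2} + 13 k + 42} ≠ 0.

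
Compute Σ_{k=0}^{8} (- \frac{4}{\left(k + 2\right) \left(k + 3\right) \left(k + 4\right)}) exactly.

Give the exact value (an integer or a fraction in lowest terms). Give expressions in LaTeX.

Step 1: r(k) = (k + 2)/(k + 5).
Normal form (A,B,C) = (k + 2, k + 5, 1).
f must satisfy (k + 2)·f(k+1) − (k + 4)·f(k) = 1.
d = 2 from the (1,1,0) case.
A polynomial solution: f(k) = k*(k + 5)/12.
Then R = B(k−1)f/C = k*(k + 4)*(k + 5)/12, so s_k = R(k)·t_k = k*(-k - 5)/(3*(k + 2)*(k + 3)).
Verify: -4/(k**3 + 9*k**2 + 26*k + 24) matches t_k.
Telescoping: Σ = s_(9) − s_(0) = -7/22 − (0) = -7/22.

Σ = -7/22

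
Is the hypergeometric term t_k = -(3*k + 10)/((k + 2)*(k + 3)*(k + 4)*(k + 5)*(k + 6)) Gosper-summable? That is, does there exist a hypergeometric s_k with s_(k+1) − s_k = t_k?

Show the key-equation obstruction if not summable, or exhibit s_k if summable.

Yes. s_k = k*(-k**2 - 11*k - 38)/(40*(k**3 + 11*k**2 + 38*k + 40)).

r(k) = (k + 2)*(3*k + 13)/((k + 7)*(3*k + 10)) after simplifying.
Take A(k)=k + 2, B(k)=k + 7, C(k)=k + 10/3.
Solve (k + 2)·f(k+1) − (k + 6)·f(k) = k + 10/3.
Degrees (1,1,1) ⇒ d ≤ 4.
Solve for f: f(k) = k*(k + 3)*(k**2 + 11*k + 38)/120 (degree 4 ≤ 4).
So s_k = (B(k−1)f/C)·t_k = (k*(k + 3)*(k + 6)*(k**2 + 11*k + 38)/(40*(3*k + 10)))·t_k = k*(-k**2 - 11*k - 38)/(40*(k**3 + 11*k**2 + 38*k + 40)).
s_(k+1) − s_k = (-3*k - 10)/(k**5 + 20*k**4 + 155*k**3 + 580*k**2 + 1044*k + 720) = t_k.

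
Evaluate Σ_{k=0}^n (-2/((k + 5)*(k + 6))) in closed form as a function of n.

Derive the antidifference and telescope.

S(n) = 2*(-n - 1)/(5*(n + 6))

Ratio r(k) = (k + 5)/(k + 7).
Factor: A=k + 5; B=k + 7; C=1.
Solve (k + 5)·f(k+1) − (k + 6)·f(k) = 1.
From deg A=1, deg B=1, deg C=0: d=1.
Match coefficients ⇒ f(k) = k/5.
R(k) = B(k−1)·f(k)/C(k) = k*(k + 6)/5; s_k = R·t_k = -2*k/(5*k + 25).
Check: Δs_k = -2/(k**2 + 11*k + 30). ✓
Σ_(k=0)^n t_k = s_(n+1) − s_(0) = (2*(-n - 1)/(5*(n + 6))) − (0), i.e. 2*(-n - 1)/(5*(n + 6)).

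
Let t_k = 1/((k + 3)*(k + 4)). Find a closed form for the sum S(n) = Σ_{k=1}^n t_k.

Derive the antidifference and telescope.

Compute t_(k+1)/t_k: get (k + 3)/(k + 5).
Gosper form: A/B · C(k+1)/C(k) with A=k + 3, B=k + 5, C=1.
Need (k + 3)·f(k+1) − (k + 4)·f(k) = 1.
From deg A=1, deg B=1, deg C=0: d=1.
Solving with deg f ≤ 1: f(k) = k/3.
R(k) = B(k−1)·f(k)/C(k) = k*(k + 4)/3; s_k = R·t_k = k/(3*(k + 3)).
Verify: 1/(k**2 + 7*k + 12) matches t_k.
Σ_(k=1)^n t_k = s_(n+1) − s_(1) = ((n + 1)/(3*(n + 4))) − (1/12), i.e. n/(4*(n + 4)).

S(n) = n/(4*(n + 4))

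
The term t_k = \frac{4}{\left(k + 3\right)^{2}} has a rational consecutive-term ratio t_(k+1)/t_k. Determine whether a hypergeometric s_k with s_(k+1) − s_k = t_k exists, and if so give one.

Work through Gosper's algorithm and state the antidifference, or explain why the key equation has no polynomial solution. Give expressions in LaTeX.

none (Gosper's algorithm certifies no s_k)

The ratio is (k + 3)**2/(k + 4)**2.
A = k**2 + 6*k + 9, B = k**2 + 8*k + 16, C = 1.
Solve (k**2 + 6*k + 9)·f(k+1) − (k**2 + 6*k + 9)·f(k) = 1.
From deg A=2, deg B=2, deg C=0: d=0.
f = c0 ⇒ A·f(k+1) − B(k−1)·f(k) − C = -1. The system {-1 = 0} is inconsistent; no antidifference.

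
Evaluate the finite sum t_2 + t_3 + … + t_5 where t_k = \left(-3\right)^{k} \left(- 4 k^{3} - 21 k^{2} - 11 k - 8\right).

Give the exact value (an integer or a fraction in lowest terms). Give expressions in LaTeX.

Σ = 220032

Compute t_(k+1)/t_k: get 3*(-4*k**3 - 33*k**2 - 65*k - 44)/(4*k**3 + 21*k**2 + 11*k + 8).
Take A(k)=-3, B(k)=1, C(k)=k**3 + 21*k**2/4 + 11*k/4 + 2.
Solve (-3)·f(k+1) − (1)·f(k) = k**3 + 21*k**2/4 + 11*k/4 + 2.
Degrees (0,0,3) ⇒ d ≤ 3.
Coefficient equations give f(k) = -(k**3 + 3*k**2 - 4*k + 2)/4.
R(k) = B(k−1)·f(k)/C(k) = -(k**3 + 3*k**2 - 4*k + 2)/(4*k**3 + 21*k**2 + 11*k + 8); s_k = R·t_k = (-3)**k*(k**3 + 3*k**2 - 4*k + 2).
Check: Δs_k = (-3)**k*(-4*k**3 - 21*k**2 - 11*k - 8). ✓
Evaluate s at k=6 and k=2: 220158 and 126; difference 220032.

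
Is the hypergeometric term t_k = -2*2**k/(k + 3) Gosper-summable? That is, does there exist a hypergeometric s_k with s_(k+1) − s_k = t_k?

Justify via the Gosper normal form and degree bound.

No. Not Gosper-summable.

t_(k+1)/t_k = 2*(k + 3)/(k + 4).
Gosper form: A/B · C(k+1)/C(k) with A=2*k + 6, B=k + 4, C=1.
Need (2*k + 6)·f(k+1) − (k + 3)·f(k) = 1.
d = -1 from the (1,1,0) case.
d = -1 < 0 ⇒ no nonzero polynomial f; not summable.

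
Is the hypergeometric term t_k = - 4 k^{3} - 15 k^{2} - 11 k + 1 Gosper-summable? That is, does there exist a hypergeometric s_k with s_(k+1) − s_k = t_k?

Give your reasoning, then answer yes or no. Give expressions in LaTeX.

Yes. s_k = k \left(- k^{3} - 3 k^{2} + k + 4\right).

t_(k+1)/t_k = (4*k**3 + 27*k**2 + 53*k + 29)/(4*k**3 + 15*k**2 + 11*k - 1).
Take A(k)=1, B(k)=1, C(k)=k**3 + 15*k**2/4 + 11*k/4 - 1/4.
Need (1)·f(k+1) − (1)·f(k) = k**3 + 15*k**2/4 + 11*k/4 - 1/4.
Bound: deg f ≤ 4.
Solving with deg f ≤ 4: f(k) = k*(k**3 + 3*k**2 - k - 4)/4.
Get s_k = R·t_k = k*(-k**3 - 3*k**2 + k + 4) with R(k) = B(k−1)f(k)/C(k) = k*(k**3 + 3*k**2 - k - 4)/(4*k**3 + 15*k**2 + 11*k - 1).
Verify: -4*k**3 - 15*k**2 - 11*k + 1 matches t_k.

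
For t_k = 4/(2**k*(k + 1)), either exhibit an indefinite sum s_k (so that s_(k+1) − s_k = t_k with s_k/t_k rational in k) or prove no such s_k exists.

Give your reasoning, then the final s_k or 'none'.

Step 1: r(k) = (k + 1)/(2*(k + 2)).
Take A(k)=k/2 + 1/2, B(k)=k + 2, C(k)=1.
Key eq: (k/2 + 1/2)·f(k+1) = (k + 1)·f(k) + (1).
deg f ≤ -1 (via 1,1,0).
Bound -1 < 0, so the key equation has no polynomial solution.

none — t_k is not Gosper-summable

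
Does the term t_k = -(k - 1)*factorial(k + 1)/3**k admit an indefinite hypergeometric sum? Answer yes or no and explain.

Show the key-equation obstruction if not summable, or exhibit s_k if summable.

Yes. s_k = -3**(1 - k)*factorial(k + 1).

t_(k+1)/t_k = k*(k + 2)/(3*(k - 1)).
Gosper form: A/B · C(k+1)/C(k) with A=k/3 + 2/3, B=1, C=k - 1.
Solve (k/3 + 2/3)·f(k+1) − (1)·f(k) = k - 1.
deg f ≤ 0 (via 1,0,1).
Solving with deg f ≤ 0: f(k) = 3.
Certificate R = B(k−1)f/C = 3/(k - 1) gives s_k = -3**(1 - k)*factorial(k + 1).
Δs = -(k - 1)*factorial(k + 1)/3**k, as required.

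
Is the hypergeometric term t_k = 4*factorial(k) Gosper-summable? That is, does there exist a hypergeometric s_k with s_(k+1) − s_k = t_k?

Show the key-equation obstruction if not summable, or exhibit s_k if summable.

Compute t_(k+1)/t_k: get k + 1.
So A=k + 1 and B=1, with C=1.
Need (k + 1)·f(k+1) − (1)·f(k) = 1.
Bound: deg f ≤ -1.
deg f ≤ -1 is impossible — no certificate.

No — negative degree bound, so no certificate f.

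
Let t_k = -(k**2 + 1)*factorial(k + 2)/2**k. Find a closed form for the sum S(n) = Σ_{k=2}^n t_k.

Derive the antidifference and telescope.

S(n) = -(n - 1)*factorial(n + 3)/2**n

Compute t_(k+1)/t_k: get (k + 3)*((k + 1)**2 + 1)/(2*(k**2 + 1)).
Gosper form: A/B · C(k+1)/C(k) with A=k/2 + 3/2, B=1, C=k**2 + 1.
Set up (k/2 + 3/2)·f(k+1) − (1)·f(k) − (k**2 + 1) = 0.
Degrees (1,0,2) ⇒ d ≤ 1.
A polynomial solution: f(k) = 2*(k - 2).
R(k) = B(k−1)·f(k)/C(k) = 2*(k - 2)/(k**2 + 1); s_k = R·t_k = -2**(1 - k)*(k - 2)*factorial(k + 2).
Verify: -(k**2 + 1)*factorial(k + 2)/2**k matches t_k.
Evaluate: s_(n+1) = -(n - 1)*factorial(n + 3)/2**n; subtract s_(2) = 0 ⇒ S(n) = -(n - 1)*factorial(n + 3)/2**n.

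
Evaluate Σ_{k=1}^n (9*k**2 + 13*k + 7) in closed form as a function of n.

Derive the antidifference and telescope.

The ratio is (9*k**2 + 31*k + 29)/(9*k**2 + 13*k + 7).
Gosper form: A/B · C(k+1)/C(k) with A=1, B=1, C=k**2 + 13*k/9 + 7/9.
Solve (1)·f(k+1) − (1)·f(k) = k**2 + 13*k/9 + 7/9.
Bound: deg f ≤ 3.
Solving with deg f ≤ 3: f(k) = k*(3*k**2 + 2*k + 2)/9.
Then R = B(k−1)f/C = k*(3*k**2 + 2*k + 2)/(9*k**2 + 13*k + 7), so s_k = R(k)·t_k = k*(3*k**2 + 2*k + 2).
Verify: 9*k**2 + 13*k + 7 matches t_k.
s_(n+1) = 3*n**3 + 11*n**2 + 15*n + 7 and s_(1) = 7, so S(n) = n*(3*n**2 + 11*n + 15).

S(n) = n*(3*n**2 + 11*n + 15)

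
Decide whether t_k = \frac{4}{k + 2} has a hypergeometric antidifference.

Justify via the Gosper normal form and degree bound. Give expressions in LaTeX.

No — the linear system for f has no solution.

t_(k+1)/t_k = (k + 2)/(k + 3).
A = k + 2, B = k + 3, C = 1.
Need (k + 2)·f(k+1) − (k + 2)·f(k) = 1.
Degrees (1,1,0) ⇒ d ≤ 0.
f = c0 ⇒ A·f(k+1) − B(k−1)·f(k) − C = -1. The system {-1 = 0} is inconsistent; no antidifference.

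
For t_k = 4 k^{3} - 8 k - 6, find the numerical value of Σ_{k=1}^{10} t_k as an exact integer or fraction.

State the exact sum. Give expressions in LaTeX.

r(k) = (4*k - 2*(k + 1)**3 + 7)/(-2*k**3 + 4*k + 3) after simplifying.
Take A(k)=1, B(k)=1, C(k)=k**3 - 2*k - 3/2.
Need (1)·f(k+1) − (1)·f(k) = k**3 - 2*k - 3/2.
Degrees (0,0,3) ⇒ d ≤ 4.
Match coefficients ⇒ f(k) = k*(k**3 - 2*k**2 - 3*k - 2)/4.
Then R = B(k−1)f/C = k*(k**3 - 2*k**2 - 3*k - 2)/(2*(2*k**3 - 4*k - 3)), so s_k = R(k)·t_k = k*(k**3 - 2*k**2 - 3*k - 2).
Δs = 4*k**3 - 8*k - 6, as required.
Evaluate s at k=11 and k=1: 11594 and -6; difference 11600.

Σ = 11600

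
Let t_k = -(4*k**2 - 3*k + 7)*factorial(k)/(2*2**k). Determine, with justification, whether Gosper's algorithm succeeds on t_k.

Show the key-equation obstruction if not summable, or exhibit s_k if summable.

Ratio r(k) = (k + 1)*(-3*k + 4*(k + 1)**2 + 4)/(2*(4*k**2 - 3*k + 7)).
Normal form (A,B,C) = (k/2 + 1/2, 1, k**2 - 3*k/4 + 7/4).
Set up (k/2 + 1/2)·f(k+1) − (1)·f(k) − (k**2 - 3*k/4 + 7/4) = 0.
Bound: deg f ≤ 1.
Coefficient equations give f(k) = (4*k - 3)/2.
So s_k = (B(k−1)f/C)·t_k = (2*(4*k - 3)/(4*k**2 - 3*k + 7))·t_k = -(4*k - 3)*factorial(k)/2**k.
Δs = -(4*k**2 - 3*k + 7)*factorial(k)/(2*2**k), as required.

Yes. s_k = -(4*k - 3)*factorial(k)/2**k.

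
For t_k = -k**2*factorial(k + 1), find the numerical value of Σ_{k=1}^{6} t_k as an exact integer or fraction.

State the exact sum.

t_(k+1)/t_k = (k + 1)**2*(k + 2)/k**2.
Normal form (A,B,C) = (k + 2, 1, k**2).
Solve (k + 2)·f(k+1) − (1)·f(k) = k**2.
d = 1 from the (1,0,2) case.
Solve for f: f(k) = k - 2 (degree 1 ≤ 1).
R(k) = B(k−1)·f(k)/C(k) = (k - 2)/k**2; s_k = R·t_k = -(k - 2)*factorial(k + 1).
s_(k+1) − s_k = -k**2*factorial(k + 1) = t_k.
Evaluate s at k=7 and k=1: -201600 and 2; difference -201602.

Σ = -201602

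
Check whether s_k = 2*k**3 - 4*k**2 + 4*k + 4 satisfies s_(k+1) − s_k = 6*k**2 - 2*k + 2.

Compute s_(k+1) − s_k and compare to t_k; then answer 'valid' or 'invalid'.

s_(k+1) = 2*k**3 + 2*k**2 + 2*k + 6
s_(k+1) − s_k = 6*k**2 - 2*k + 2
(s_(k+1) − s_k) − t_k = 0

Valid — Δs_k = t_k.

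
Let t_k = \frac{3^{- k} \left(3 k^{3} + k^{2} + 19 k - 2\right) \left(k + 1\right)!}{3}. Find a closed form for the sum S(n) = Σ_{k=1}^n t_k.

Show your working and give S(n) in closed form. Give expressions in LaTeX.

S(n) = 3^{- n - 1} \left(- 10 \cdot 3^{n} + 3 n^{4} n! + 13 n^{3} n! + 23 n^{2} n! + 23 n n! + 10 n!\right)

Step 1: r(k) = (k + 2)*(19*k + 3*(k + 1)**3 + (k + 1)**2 + 17)/(3*(3*k**3 + k**2 + 19*k - 2)).
A = k/3 + 2/3, B = 1, C = k**3 + k**2/3 + 19*k/3 - 2/3.
f must satisfy (k/3 + 2/3)·f(k+1) − (1)·f(k) = k**3 + k**2/3 + 19*k/3 - 2/3.
Degrees (1,0,3) ⇒ d ≤ 2.
Match coefficients ⇒ f(k) = 3*k**2 - 2*k + 4.
R(k) = B(k−1)·f(k)/C(k) = 3*(3*k**2 - 2*k + 4)/(3*k**3 + k**2 + 19*k - 2); s_k = R·t_k = (3*k**2 - 2*k + 4)*factorial(k + 1)/3**k.
Check: Δs_k = (3*k**3 + k**2 + 19*k - 2)*factorial(k + 1)/(3*3**k). ✓
Evaluate: s_(n+1) = 3**(-n - 1)*(3*n**2 + 4*n + 5)*factorial(n + 2); subtract s_(1) = 10/3 ⇒ S(n) = 3**(-n - 1)*(-10*3**n + 3*n**4*factorial(n) + 13*n**3*factorial(n) + 23*n**2*factorial(n) + 23*n*factorial(n) + 10*factorial(n)).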